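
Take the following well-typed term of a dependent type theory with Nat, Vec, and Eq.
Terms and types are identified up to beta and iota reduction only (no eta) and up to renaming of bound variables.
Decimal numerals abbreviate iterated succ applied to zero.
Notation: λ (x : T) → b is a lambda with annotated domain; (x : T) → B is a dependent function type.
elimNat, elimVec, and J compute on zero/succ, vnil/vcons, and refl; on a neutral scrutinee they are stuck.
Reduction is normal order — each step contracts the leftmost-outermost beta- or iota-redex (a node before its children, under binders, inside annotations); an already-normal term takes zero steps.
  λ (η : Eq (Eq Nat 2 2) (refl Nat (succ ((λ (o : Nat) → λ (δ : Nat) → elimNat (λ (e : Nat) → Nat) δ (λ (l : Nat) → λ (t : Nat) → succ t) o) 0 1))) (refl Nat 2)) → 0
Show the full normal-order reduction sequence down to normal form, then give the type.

reduction (normal order):
  λ (η : Eq (Eq Nat 2 2) (refl Nat (succ ((λ (o : Nat) → λ (δ : Nat) → elimNat (λ (e : Nat) → Nat) δ (λ (l : Nat) → λ (t : Nat) → succ t) o) 0 1))) (refl Nat 2)) → 0
  ~> λ (η : Eq (Eq Nat 2 2) (refl Nat (succ ((λ (o : Nat) → elimNat (λ (δ : Nat) → Nat) o (λ (e : Nat) → λ (l : Nat) → succ l) 0) 1))) (refl Nat 2)) → 0
  ~> λ (η : Eq (Eq Nat 2 2) (refl Nat (succ (elimNat (λ (o : Nat) → Nat) 1 (λ (δ : Nat) → λ (e : Nat) → succ e) 0))) (refl Nat 2)) → 0
  ~> λ (η : Eq (Eq Nat 2 2) (refl Nat 2) (refl Nat 2)) → 0
the term's type:
  (η : Eq (Eq Nat 2 2) (refl Nat 2) (refl Nat 2)) → Nat


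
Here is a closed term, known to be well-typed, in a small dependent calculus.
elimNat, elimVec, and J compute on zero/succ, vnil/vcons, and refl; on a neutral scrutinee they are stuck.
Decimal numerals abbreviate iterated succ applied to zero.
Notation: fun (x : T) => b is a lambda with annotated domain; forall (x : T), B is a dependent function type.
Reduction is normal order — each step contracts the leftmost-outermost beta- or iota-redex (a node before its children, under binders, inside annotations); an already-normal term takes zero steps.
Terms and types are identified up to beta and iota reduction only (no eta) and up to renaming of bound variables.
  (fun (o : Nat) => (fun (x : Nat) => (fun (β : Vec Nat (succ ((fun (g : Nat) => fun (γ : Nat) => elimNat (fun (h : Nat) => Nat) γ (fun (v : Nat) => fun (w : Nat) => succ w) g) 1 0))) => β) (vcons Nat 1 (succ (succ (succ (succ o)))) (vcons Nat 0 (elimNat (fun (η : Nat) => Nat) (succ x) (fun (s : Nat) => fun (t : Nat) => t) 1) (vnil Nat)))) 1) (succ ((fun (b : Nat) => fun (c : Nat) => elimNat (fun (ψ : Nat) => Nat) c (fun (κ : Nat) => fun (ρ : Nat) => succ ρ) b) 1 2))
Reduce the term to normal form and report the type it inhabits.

normal form:
  vcons Nat 1 8 (vcons Nat 0 2 (vnil Nat))
type:
  Vec Nat 2
observation: the term reaches its normal form after 13 normal-order steps.


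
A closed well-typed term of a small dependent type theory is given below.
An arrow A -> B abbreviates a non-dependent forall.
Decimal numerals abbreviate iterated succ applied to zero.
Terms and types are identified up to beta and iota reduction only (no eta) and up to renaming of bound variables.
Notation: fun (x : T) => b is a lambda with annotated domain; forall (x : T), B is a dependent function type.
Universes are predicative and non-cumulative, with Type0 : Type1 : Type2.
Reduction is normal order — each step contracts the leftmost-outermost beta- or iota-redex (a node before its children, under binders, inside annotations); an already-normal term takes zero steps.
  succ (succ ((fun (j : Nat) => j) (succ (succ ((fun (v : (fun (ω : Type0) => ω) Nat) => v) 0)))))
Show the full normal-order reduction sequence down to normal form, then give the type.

normal-order reduction sequence:
  succ (succ ((fun (j : Nat) => j) (succ (succ ((fun (v : (fun (ω : Type0) => ω) Nat) => v) 0)))))
  ~> succ (succ (succ (succ ((fun (j : (fun (v : Type0) => v) Nat) => j) 0))))
  ~> 4
inferred type:
  Nat


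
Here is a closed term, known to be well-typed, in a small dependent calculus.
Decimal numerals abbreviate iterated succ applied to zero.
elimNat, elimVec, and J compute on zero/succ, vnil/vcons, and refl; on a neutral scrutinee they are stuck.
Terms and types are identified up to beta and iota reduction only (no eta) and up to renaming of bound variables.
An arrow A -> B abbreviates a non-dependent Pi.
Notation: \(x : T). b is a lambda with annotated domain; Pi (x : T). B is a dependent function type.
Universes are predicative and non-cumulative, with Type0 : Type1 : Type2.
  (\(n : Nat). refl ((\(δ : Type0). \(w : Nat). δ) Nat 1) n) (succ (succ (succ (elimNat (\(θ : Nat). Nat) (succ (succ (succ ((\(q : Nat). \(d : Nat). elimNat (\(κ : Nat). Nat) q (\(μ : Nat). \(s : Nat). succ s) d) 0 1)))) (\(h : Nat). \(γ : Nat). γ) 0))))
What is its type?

the term's type:
  Eq Nat 7 7


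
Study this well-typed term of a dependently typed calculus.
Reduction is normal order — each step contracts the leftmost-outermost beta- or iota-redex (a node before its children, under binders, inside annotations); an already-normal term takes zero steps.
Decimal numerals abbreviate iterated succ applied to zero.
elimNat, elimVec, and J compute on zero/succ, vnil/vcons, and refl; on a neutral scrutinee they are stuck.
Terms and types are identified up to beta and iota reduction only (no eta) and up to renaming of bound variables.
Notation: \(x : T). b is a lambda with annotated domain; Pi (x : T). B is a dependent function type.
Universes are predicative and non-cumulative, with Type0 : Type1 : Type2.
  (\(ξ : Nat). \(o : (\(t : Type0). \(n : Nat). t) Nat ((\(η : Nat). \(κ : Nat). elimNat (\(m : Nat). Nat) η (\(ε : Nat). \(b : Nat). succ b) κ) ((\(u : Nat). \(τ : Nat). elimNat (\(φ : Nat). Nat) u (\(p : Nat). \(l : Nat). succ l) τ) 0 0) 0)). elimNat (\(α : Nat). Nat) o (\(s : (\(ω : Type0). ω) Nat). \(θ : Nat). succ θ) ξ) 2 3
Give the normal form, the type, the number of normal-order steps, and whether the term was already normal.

normal form:
  5
inferred type:
  Nat
reduction steps (normal order): 9
started in normal form: no
first redex: a beta-redex


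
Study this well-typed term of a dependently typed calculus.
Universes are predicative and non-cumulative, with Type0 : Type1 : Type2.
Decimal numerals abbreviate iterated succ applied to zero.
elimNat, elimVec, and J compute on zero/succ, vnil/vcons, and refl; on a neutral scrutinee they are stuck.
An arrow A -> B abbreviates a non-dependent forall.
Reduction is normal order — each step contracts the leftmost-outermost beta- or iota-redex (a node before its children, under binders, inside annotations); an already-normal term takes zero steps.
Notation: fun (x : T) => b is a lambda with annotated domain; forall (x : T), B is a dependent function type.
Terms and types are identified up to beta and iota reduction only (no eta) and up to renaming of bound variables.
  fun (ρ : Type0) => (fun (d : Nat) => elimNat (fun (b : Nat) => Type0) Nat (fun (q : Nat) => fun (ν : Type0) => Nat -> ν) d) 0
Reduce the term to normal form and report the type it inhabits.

reduced normal form:
  fun (ρ : Type0) => Nat
inferred type:
  Type0 -> Type0
observation: the leftmost-outermost redex is a beta-redex, and normalization takes 2 steps.


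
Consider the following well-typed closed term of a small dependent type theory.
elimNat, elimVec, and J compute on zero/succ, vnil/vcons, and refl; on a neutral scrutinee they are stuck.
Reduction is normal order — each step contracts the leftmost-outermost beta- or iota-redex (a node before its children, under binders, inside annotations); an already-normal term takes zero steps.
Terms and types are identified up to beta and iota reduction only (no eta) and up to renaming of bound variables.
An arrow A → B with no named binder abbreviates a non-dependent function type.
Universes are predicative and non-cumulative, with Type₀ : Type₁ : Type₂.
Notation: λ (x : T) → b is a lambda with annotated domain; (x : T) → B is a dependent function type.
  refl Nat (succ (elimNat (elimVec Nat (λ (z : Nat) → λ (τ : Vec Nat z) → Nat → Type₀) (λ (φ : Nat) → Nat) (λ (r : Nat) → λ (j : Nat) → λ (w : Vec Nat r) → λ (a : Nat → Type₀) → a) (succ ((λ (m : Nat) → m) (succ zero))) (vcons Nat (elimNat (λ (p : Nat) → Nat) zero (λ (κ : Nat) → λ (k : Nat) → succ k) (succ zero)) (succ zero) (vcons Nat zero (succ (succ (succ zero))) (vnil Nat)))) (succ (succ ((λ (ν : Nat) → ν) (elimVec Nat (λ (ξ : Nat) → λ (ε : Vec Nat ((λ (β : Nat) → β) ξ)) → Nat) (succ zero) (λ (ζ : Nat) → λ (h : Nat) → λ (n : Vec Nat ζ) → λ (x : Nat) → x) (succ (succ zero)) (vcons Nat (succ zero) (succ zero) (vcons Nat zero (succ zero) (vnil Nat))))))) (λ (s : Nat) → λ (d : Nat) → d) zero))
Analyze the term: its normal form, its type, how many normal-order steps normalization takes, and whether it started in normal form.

resulting normal form:
  refl Nat (succ (succ (succ (succ zero))))
type:
  Eq Nat (succ (succ (succ (succ zero)))) (succ (succ (succ (succ zero))))
steps to reach normal form (normal order): 13
term was already normal: no
first contracted redex: an elimNat iota-redex


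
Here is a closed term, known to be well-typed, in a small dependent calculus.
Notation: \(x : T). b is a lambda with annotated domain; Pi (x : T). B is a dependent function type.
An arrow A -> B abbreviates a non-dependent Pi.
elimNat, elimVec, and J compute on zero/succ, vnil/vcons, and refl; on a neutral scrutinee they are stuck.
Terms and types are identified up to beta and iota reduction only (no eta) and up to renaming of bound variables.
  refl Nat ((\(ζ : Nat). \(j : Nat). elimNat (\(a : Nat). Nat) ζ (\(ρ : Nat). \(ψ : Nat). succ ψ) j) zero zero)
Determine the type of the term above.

type:
  Eq Nat zero zero


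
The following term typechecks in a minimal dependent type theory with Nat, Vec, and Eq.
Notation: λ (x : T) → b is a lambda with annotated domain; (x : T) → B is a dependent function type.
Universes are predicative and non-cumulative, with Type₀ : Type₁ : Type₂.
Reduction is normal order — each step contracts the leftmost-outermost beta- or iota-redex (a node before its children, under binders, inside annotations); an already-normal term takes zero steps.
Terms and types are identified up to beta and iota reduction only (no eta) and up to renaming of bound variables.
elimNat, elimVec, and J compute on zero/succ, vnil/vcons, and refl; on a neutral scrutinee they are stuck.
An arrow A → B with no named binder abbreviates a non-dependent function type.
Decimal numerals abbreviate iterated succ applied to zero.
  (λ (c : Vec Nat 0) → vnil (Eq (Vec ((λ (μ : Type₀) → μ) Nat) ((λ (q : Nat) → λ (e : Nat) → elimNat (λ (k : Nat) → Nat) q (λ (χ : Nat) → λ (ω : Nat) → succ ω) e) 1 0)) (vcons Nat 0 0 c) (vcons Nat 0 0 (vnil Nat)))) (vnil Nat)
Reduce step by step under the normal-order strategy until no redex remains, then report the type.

normal-order reduction:
  (λ (c : Vec Nat 0) → vnil (Eq (Vec ((λ (μ : Type₀) → μ) Nat) ((λ (q : Nat) → λ (e : Nat) → elimNat (λ (k : Nat) → Nat) q (λ (χ : Nat) → λ (ω : Nat) → succ ω) e) 1 0)) (vcons Nat 0 0 c) (vcons Nat 0 0 (vnil Nat)))) (vnil Nat)
  ~> vnil (Eq (Vec ((λ (c : Type₀) → c) Nat) ((λ (μ : Nat) → λ (q : Nat) → elimNat (λ (e : Nat) → Nat) μ (λ (k : Nat) → λ (χ : Nat) → succ χ) q) 1 0)) (vcons Nat 0 0 (vnil Nat)) (vcons Nat 0 0 (vnil Nat)))
  ~> vnil (Eq (Vec Nat ((λ (c : Nat) → λ (μ : Nat) → elimNat (λ (q : Nat) → Nat) c (λ (e : Nat) → λ (k : Nat) → succ k) μ) 1 0)) (vcons Nat 0 0 (vnil Nat)) (vcons Nat 0 0 (vnil Nat)))
  ~> vnil (Eq (Vec Nat ((λ (c : Nat) → elimNat (λ (μ : Nat) → Nat) 1 (λ (q : Nat) → λ (e : Nat) → succ e) c) 0)) (vcons Nat 0 0 (vnil Nat)) (vcons Nat 0 0 (vnil Nat)))
  ~> vnil (Eq (Vec Nat (elimNat (λ (c : Nat) → Nat) 1 (λ (μ : Nat) → λ (q : Nat) → succ q) 0)) (vcons Nat 0 0 (vnil Nat)) (vcons Nat 0 0 (vnil Nat)))
  ~> vnil (Eq (Vec Nat 1) (vcons Nat 0 0 (vnil Nat)) (vcons Nat 0 0 (vnil Nat)))
inferred type:
  Vec (Eq (Vec Nat 1) (vcons Nat 0 0 (vnil Nat)) (vcons Nat 0 0 (vnil Nat))) 0


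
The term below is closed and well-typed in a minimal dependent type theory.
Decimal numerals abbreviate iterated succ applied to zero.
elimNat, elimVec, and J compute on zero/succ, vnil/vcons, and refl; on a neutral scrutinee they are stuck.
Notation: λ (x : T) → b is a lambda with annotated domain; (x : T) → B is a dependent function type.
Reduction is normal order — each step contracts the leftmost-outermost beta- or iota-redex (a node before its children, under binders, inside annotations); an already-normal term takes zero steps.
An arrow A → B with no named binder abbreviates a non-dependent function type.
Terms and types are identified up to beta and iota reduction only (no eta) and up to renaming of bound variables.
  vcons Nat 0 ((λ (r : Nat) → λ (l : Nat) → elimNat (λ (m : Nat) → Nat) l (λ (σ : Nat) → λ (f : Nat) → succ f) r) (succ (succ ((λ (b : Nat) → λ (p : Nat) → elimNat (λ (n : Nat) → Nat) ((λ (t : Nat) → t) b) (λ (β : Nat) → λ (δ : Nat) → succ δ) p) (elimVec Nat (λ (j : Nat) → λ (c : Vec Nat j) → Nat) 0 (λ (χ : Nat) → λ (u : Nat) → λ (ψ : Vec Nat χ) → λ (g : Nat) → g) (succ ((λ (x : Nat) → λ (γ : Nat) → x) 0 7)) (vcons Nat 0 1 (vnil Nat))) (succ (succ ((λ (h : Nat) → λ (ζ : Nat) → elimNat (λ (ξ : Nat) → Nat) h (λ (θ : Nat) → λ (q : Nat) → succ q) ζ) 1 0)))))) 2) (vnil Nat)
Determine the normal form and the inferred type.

resulting normal form:
  vcons Nat 0 7 (vnil Nat)
type:
  Vec Nat 1


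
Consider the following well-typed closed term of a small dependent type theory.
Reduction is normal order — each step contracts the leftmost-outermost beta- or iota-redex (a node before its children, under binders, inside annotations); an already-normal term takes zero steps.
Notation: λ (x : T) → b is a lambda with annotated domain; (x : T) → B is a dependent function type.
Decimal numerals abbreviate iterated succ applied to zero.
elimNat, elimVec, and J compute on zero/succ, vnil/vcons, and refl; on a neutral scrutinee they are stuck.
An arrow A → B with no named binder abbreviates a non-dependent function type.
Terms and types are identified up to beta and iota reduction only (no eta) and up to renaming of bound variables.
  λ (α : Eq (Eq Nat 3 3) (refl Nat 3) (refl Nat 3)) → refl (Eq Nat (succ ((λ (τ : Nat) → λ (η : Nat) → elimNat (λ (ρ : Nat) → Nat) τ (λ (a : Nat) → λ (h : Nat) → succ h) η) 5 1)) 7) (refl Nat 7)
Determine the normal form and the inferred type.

reduced normal form:
  λ (α : Eq (Eq Nat 3 3) (refl Nat 3) (refl Nat 3)) → refl (Eq Nat 7 7) (refl Nat 7)
the term's type:
  Eq (Eq Nat 3 3) (refl Nat 3) (refl Nat 3) → Eq (Eq Nat 7 7) (refl Nat 7) (refl Nat 7)
observation: the first redex contracted is a beta-redex; the normal form is reached in 6 normal-order steps.


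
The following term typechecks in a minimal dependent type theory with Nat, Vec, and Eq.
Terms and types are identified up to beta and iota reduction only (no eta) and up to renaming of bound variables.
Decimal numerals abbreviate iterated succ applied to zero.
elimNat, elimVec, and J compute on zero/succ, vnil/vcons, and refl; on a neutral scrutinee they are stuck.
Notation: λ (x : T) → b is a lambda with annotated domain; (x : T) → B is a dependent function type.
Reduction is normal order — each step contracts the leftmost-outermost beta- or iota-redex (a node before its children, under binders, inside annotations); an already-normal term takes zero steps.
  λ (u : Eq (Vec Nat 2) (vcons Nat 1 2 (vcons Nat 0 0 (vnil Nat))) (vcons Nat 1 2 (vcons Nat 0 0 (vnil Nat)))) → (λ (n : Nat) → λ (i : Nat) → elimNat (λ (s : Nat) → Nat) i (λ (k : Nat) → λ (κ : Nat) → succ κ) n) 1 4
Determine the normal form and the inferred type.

reduced normal form:
  λ (u : Eq (Vec Nat 2) (vcons Nat 1 2 (vcons Nat 0 0 (vnil Nat))) (vcons Nat 1 2 (vcons Nat 0 0 (vnil Nat)))) → 5
type:
  (u : Eq (Vec Nat 2) (vcons Nat 1 2 (vcons Nat 0 0 (vnil Nat))) (vcons Nat 1 2 (vcons Nat 0 0 (vnil Nat)))) → Nat
observation: the term reaches its normal form after 6 normal-order steps.


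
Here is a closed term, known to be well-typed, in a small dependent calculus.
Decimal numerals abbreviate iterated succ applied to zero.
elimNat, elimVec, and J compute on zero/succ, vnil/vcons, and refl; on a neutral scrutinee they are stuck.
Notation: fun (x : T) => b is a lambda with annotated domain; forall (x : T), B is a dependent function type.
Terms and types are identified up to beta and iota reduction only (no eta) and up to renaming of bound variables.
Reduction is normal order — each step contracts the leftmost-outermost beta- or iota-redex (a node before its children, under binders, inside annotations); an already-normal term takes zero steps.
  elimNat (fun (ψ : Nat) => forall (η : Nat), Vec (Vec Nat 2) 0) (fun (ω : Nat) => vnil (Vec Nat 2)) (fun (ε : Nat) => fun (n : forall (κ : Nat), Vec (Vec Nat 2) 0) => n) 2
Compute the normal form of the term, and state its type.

normal form:
  fun (ψ : Nat) => vnil (Vec Nat 2)
the term's type:
  forall (ψ : Nat), Vec (Vec Nat 2) 0
observation: contracting an elimNat iota-redex first, the term normalizes in 7 steps.


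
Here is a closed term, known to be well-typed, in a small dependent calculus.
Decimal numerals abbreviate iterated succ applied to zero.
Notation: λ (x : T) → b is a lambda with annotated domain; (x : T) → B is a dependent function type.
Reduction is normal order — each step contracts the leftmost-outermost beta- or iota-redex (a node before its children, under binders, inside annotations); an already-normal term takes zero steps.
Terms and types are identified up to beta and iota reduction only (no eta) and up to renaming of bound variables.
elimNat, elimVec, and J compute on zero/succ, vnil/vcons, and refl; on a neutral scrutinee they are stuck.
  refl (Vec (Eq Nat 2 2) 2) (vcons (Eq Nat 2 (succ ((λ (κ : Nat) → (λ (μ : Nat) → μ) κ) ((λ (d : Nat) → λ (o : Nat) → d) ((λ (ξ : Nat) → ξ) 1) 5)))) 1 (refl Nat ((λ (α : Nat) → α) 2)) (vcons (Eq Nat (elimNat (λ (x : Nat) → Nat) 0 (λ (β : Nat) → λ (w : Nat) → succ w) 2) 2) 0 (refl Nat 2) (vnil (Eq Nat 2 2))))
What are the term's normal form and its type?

normal form:
  refl (Vec (Eq Nat 2 2) 2) (vcons (Eq Nat 2 2) 1 (refl Nat 2) (vcons (Eq Nat 2 2) 0 (refl Nat 2) (vnil (Eq Nat 2 2))))
inferred type:
  Eq (Vec (Eq Nat 2 2) 2) (vcons (Eq Nat 2 2) 1 (refl Nat 2) (vcons (Eq Nat 2 2) 0 (refl Nat 2) (vnil (Eq Nat 2 2)))) (vcons (Eq Nat 2 2) 1 (refl Nat 2) (vcons (Eq Nat 2 2) 0 (refl Nat 2) (vnil (Eq Nat 2 2))))
observation: contracting a beta-redex first, the term normalizes in 13 steps.


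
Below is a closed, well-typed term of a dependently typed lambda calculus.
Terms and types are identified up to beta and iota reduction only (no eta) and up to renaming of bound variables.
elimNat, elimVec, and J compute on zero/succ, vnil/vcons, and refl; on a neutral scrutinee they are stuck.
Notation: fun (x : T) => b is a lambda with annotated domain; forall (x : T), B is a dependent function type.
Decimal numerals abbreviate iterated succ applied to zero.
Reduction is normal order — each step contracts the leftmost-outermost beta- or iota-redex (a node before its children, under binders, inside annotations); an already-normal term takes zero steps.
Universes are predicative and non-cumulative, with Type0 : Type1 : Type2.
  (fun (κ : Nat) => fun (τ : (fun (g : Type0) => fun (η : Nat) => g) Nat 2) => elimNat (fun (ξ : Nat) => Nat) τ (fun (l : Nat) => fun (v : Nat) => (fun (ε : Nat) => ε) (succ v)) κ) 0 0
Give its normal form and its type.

resulting normal form:
  0
inferred type:
  Nat


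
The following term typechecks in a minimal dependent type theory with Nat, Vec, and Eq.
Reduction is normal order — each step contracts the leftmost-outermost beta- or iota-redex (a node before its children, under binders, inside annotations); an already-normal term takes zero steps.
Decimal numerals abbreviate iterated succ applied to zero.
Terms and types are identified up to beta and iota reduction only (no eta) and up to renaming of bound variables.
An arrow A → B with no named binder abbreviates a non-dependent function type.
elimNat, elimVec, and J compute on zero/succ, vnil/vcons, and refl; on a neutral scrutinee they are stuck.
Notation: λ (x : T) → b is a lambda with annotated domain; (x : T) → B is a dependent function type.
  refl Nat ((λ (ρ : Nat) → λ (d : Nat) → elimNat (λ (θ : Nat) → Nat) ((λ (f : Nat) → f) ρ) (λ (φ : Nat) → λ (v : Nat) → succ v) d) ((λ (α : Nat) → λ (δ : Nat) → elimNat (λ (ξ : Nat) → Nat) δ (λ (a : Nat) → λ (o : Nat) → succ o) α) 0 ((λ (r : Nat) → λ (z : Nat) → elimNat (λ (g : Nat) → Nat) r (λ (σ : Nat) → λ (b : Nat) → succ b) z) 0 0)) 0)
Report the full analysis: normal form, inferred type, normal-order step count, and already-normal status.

reduced normal form:
  refl Nat 0
inferred type:
  Eq Nat 0 0
reduction steps (normal order): 10
already normal: no
first redex: a beta-redex


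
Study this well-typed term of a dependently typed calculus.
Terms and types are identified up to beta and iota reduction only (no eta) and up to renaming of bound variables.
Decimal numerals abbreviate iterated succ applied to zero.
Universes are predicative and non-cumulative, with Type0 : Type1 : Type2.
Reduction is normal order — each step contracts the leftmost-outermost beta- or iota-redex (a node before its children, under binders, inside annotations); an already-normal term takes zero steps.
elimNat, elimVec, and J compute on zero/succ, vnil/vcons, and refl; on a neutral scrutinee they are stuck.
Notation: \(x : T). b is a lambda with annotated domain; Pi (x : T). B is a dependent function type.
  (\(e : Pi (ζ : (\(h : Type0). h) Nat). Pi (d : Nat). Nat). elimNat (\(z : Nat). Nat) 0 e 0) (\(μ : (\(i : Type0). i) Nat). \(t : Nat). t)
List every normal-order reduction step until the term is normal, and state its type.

normal-order reduction sequence:
  (\(e : Pi (ζ : (\(h : Type0). h) Nat). Pi (d : Nat). Nat). elimNat (\(z : Nat). Nat) 0 e 0) (\(μ : (\(i : Type0). i) Nat). \(t : Nat). t)
  ~> elimNat (\(e : Nat). Nat) 0 (\(ζ : (\(h : Type0). h) Nat). \(d : Nat). d) 0
  ~> 0
the term's type:
  Nat


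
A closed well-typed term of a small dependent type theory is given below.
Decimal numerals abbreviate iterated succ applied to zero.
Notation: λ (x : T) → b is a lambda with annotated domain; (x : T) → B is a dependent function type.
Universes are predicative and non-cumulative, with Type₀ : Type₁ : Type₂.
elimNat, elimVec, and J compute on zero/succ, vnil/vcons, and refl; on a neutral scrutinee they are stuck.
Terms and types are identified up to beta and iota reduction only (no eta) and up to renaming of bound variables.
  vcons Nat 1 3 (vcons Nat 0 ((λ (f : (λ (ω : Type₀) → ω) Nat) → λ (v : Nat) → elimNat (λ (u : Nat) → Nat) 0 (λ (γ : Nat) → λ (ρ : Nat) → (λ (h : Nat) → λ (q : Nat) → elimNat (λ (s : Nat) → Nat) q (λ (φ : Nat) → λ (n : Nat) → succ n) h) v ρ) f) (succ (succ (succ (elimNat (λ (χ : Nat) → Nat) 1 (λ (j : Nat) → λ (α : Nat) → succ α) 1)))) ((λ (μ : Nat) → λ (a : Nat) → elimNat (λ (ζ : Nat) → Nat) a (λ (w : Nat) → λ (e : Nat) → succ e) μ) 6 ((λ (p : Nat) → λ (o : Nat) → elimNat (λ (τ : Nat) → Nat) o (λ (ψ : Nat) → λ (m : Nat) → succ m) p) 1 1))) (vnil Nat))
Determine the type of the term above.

type:
  Vec Nat 2


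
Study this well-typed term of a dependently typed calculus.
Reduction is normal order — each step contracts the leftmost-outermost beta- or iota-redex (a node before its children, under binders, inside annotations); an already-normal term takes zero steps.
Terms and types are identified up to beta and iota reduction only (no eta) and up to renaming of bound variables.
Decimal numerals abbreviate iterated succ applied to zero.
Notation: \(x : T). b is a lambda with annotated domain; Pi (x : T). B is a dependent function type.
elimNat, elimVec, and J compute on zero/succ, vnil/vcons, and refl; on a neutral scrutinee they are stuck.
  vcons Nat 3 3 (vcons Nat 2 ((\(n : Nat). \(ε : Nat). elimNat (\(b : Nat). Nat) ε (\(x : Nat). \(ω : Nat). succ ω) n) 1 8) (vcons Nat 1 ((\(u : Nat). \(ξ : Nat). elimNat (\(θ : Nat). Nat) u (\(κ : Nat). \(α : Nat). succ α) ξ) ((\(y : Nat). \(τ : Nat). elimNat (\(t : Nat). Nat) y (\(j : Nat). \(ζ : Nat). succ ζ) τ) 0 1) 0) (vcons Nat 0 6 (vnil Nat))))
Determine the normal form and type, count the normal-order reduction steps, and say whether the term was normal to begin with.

reduced normal form:
  vcons Nat 3 3 (vcons Nat 2 9 (vcons Nat 1 1 (vcons Nat 0 6 (vnil Nat))))
inferred type:
  Vec Nat 4
normal-order step count: 15
term was already normal: no
first redex: a beta-redex


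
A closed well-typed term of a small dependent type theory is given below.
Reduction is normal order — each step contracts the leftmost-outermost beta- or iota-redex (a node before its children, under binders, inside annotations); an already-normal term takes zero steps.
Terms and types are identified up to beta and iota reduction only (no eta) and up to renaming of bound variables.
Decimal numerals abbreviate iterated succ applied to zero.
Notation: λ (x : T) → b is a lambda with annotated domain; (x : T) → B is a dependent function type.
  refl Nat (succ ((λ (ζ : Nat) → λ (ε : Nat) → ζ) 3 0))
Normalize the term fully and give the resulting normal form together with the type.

reduced normal form:
  refl Nat 4
the term's type:
  Eq Nat 4 4
observation: 2 normal-order steps normalize the term, beginning with a beta-redex.


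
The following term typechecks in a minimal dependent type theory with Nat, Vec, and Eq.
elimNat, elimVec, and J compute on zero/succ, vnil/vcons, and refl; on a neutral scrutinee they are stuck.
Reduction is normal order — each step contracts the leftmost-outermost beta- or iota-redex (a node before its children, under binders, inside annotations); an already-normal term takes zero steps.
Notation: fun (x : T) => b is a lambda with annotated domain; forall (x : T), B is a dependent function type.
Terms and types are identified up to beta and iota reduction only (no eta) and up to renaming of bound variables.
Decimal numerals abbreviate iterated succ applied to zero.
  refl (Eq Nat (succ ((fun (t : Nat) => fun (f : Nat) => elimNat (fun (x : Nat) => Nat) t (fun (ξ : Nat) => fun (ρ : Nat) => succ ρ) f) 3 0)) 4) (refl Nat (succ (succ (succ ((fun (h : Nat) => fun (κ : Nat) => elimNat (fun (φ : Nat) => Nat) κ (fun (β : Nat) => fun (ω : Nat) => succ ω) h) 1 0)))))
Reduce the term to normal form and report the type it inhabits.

normal form:
  refl (Eq Nat 4 4) (refl Nat 4)
type:
  Eq (Eq Nat 4 4) (refl Nat 4) (refl Nat 4)
observation: contracting a beta-redex first, the term normalizes in 9 steps.


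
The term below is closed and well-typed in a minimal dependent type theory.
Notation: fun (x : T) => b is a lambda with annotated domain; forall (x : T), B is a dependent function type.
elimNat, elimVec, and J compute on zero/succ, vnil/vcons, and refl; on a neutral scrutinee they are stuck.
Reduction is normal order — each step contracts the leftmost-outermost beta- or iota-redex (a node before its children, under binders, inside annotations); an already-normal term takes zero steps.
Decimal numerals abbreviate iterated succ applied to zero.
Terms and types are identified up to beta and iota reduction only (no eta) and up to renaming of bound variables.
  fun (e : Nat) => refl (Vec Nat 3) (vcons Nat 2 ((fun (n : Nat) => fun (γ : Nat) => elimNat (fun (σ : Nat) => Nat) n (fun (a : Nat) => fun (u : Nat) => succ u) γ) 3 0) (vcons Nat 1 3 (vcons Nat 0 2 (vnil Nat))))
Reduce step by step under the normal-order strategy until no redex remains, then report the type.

normal-order reduction sequence:
  fun (e : Nat) => refl (Vec Nat 3) (vcons Nat 2 ((fun (n : Nat) => fun (γ : Nat) => elimNat (fun (σ : Nat) => Nat) n (fun (a : Nat) => fun (u : Nat) => succ u) γ) 3 0) (vcons Nat 1 3 (vcons Nat 0 2 (vnil Nat))))
  ~> fun (e : Nat) => refl (Vec Nat 3) (vcons Nat 2 ((fun (n : Nat) => elimNat (fun (γ : Nat) => Nat) 3 (fun (σ : Nat) => fun (a : Nat) => succ a) n) 0) (vcons Nat 1 3 (vcons Nat 0 2 (vnil Nat))))
  ~> fun (e : Nat) => refl (Vec Nat 3) (vcons Nat 2 (elimNat (fun (n : Nat) => Nat) 3 (fun (γ : Nat) => fun (σ : Nat) => succ σ) 0) (vcons Nat 1 3 (vcons Nat 0 2 (vnil Nat))))
  ~> fun (e : Nat) => refl (Vec Nat 3) (vcons Nat 2 3 (vcons Nat 1 3 (vcons Nat 0 2 (vnil Nat))))
the term's type:
  forall (e : Nat), Eq (Vec Nat 3) (vcons Nat 2 3 (vcons Nat 1 3 (vcons Nat 0 2 (vnil Nat)))) (vcons Nat 2 3 (vcons Nat 1 3 (vcons Nat 0 2 (vnil Nat))))


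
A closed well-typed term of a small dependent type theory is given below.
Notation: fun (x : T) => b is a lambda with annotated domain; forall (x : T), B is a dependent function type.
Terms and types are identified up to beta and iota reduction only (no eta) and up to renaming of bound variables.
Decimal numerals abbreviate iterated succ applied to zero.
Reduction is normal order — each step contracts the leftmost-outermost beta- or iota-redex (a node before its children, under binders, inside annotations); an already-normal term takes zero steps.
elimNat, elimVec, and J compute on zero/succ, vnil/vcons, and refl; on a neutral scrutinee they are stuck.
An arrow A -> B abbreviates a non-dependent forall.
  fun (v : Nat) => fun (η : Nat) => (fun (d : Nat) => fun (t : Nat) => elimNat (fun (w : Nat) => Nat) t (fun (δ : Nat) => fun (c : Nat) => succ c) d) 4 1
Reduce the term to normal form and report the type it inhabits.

reduced normal form:
  fun (v : Nat) => fun (η : Nat) => 5
inferred type:
  Nat -> Nat -> Nat


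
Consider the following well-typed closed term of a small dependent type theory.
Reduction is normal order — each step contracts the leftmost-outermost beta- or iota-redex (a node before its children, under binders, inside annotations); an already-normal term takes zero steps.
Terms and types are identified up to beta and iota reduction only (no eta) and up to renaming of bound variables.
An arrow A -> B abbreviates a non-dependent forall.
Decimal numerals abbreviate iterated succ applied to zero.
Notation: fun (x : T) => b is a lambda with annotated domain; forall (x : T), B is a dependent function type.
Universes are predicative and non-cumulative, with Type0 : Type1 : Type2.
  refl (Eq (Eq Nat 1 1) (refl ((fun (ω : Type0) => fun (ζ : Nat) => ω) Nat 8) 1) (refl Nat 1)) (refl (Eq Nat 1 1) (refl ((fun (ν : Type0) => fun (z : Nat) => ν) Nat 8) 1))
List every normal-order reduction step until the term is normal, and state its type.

reduction (normal order):
  refl (Eq (Eq Nat 1 1) (refl ((fun (ω : Type0) => fun (ζ : Nat) => ω) Nat 8) 1) (refl Nat 1)) (refl (Eq Nat 1 1) (refl ((fun (ν : Type0) => fun (z : Nat) => ν) Nat 8) 1))
  ~> refl (Eq (Eq Nat 1 1) (refl ((fun (ω : Nat) => Nat) 8) 1) (refl Nat 1)) (refl (Eq Nat 1 1) (refl ((fun (ζ : Type0) => fun (ν : Nat) => ζ) Nat 8) 1))
  ~> refl (Eq (Eq Nat 1 1) (refl Nat 1) (refl Nat 1)) (refl (Eq Nat 1 1) (refl ((fun (ω : Type0) => fun (ζ : Nat) => ω) Nat 8) 1))
  ~> refl (Eq (Eq Nat 1 1) (refl Nat 1) (refl Nat 1)) (refl (Eq Nat 1 1) (refl ((fun (ω : Nat) => Nat) 8) 1))
  ~> refl (Eq (Eq Nat 1 1) (refl Nat 1) (refl Nat 1)) (refl (Eq Nat 1 1) (refl Nat 1))
type:
  Eq (Eq (Eq Nat 1 1) (refl Nat 1) (refl Nat 1)) (refl (Eq Nat 1 1) (refl Nat 1)) (refl (Eq Nat 1 1) (refl Nat 1))


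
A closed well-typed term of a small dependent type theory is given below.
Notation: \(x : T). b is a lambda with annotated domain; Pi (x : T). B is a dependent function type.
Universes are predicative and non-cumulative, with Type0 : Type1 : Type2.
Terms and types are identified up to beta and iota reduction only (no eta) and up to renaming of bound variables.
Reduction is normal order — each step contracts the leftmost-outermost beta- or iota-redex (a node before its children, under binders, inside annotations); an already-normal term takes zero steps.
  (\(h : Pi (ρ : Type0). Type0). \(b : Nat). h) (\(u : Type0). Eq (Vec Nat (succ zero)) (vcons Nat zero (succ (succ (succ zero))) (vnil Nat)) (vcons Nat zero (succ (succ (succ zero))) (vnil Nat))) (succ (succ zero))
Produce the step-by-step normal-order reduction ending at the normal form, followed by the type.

normal-order reduction sequence:
  (\(h : Pi (ρ : Type0). Type0). \(b : Nat). h) (\(u : Type0). Eq (Vec Nat (succ zero)) (vcons Nat zero (succ (succ (succ zero))) (vnil Nat)) (vcons Nat zero (succ (succ (succ zero))) (vnil Nat))) (succ (succ zero))
  ~> (\(h : Nat). \(ρ : Type0). Eq (Vec Nat (succ zero)) (vcons Nat zero (succ (succ (succ zero))) (vnil Nat)) (vcons Nat zero (succ (succ (succ zero))) (vnil Nat))) (succ (succ zero))
  ~> \(h : Type0). Eq (Vec Nat (succ zero)) (vcons Nat zero (succ (succ (succ zero))) (vnil Nat)) (vcons Nat zero (succ (succ (succ zero))) (vnil Nat))
the term's type:
  Pi (h : Type0). Type0


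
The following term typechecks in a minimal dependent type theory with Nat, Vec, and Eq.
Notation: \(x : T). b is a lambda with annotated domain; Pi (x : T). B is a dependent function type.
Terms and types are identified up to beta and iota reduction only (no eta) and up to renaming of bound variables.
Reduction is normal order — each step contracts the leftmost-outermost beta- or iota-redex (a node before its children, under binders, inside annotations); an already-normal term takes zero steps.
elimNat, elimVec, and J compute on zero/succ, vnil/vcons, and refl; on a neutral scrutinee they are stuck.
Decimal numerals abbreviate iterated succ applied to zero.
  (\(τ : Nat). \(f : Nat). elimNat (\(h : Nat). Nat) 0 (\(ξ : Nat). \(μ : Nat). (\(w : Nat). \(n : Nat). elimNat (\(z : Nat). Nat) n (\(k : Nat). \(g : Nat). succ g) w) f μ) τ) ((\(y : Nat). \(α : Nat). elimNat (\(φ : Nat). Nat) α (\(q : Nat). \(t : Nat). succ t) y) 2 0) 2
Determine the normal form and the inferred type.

normal form:
  4
type:
  Nat
observation: reduction starts at a beta-redex, and 27 normal-order steps reach the normal form.


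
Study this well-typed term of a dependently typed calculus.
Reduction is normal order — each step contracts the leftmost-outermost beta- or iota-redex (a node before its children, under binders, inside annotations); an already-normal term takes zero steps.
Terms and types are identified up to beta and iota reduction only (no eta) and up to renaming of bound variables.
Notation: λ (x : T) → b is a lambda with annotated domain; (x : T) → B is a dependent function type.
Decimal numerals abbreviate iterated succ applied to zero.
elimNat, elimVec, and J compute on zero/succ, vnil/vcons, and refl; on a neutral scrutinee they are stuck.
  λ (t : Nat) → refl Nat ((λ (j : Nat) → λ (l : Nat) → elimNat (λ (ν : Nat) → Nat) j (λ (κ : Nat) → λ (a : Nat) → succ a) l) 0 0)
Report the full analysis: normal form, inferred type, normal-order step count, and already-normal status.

normal form:
  λ (t : Nat) → refl Nat 0
the term's type:
  (t : Nat) → Eq Nat 0 0
steps to reach normal form (normal order): 3
already normal: no
first redex: a beta-redex


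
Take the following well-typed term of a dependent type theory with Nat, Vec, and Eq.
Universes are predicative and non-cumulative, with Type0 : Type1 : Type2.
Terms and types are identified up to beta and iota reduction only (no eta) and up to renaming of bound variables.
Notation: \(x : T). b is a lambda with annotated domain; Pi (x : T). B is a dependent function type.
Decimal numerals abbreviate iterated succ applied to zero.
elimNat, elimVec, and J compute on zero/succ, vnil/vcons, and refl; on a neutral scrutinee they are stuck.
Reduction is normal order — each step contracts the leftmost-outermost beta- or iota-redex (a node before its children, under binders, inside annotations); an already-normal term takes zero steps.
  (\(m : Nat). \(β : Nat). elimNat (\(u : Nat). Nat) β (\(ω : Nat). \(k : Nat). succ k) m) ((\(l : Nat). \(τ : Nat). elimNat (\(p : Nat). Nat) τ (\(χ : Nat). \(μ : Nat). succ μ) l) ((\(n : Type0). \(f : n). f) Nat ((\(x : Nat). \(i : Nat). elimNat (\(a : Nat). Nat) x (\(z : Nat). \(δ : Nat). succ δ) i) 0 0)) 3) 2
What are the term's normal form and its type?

reduced normal form:
  5
the term's type:
  Nat
observation: the term reaches its normal form after 20 normal-order steps.


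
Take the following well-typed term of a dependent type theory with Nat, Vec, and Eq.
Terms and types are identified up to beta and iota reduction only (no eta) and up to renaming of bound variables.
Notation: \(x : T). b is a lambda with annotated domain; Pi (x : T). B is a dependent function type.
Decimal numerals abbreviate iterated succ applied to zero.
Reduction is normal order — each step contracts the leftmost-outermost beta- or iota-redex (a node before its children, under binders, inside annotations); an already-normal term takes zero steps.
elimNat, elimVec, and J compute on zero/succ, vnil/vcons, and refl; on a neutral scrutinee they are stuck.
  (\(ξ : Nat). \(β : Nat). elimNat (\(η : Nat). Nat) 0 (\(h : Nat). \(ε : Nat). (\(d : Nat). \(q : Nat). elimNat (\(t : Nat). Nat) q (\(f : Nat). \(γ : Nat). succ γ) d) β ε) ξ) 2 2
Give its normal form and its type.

normal form:
  4
type:
  Nat


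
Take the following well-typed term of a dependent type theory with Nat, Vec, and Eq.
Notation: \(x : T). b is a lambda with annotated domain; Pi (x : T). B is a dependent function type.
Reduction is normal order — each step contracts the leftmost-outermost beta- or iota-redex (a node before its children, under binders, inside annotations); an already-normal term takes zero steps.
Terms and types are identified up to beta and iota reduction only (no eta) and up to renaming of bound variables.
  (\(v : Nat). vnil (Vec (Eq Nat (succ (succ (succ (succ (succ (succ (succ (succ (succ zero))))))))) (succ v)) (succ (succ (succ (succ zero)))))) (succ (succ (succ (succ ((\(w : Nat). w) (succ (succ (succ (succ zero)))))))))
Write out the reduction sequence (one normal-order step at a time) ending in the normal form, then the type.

normal-order reduction:
  (\(v : Nat). vnil (Vec (Eq Nat (succ (succ (succ (succ (succ (succ (succ (succ (succ zero))))))))) (succ v)) (succ (succ (succ (succ zero)))))) (succ (succ (succ (succ ((\(w : Nat). w) (succ (succ (succ (succ zero)))))))))
  ~> vnil (Vec (Eq Nat (succ (succ (succ (succ (succ (succ (succ (succ (succ zero))))))))) (succ (succ (succ (succ (succ ((\(v : Nat). v) (succ (succ (succ (succ zero))))))))))) (succ (succ (succ (succ zero)))))
  ~> vnil (Vec (Eq Nat (succ (succ (succ (succ (succ (succ (succ (succ (succ zero))))))))) (succ (succ (succ (succ (succ (succ (succ (succ (succ zero)))))))))) (succ (succ (succ (succ zero)))))
the term's type:
  Vec (Vec (Eq Nat (succ (succ (succ (succ (succ (succ (succ (succ (succ zero))))))))) (succ (succ (succ (succ (succ (succ (succ (succ (succ zero)))))))))) (succ (succ (succ (succ zero))))) zero


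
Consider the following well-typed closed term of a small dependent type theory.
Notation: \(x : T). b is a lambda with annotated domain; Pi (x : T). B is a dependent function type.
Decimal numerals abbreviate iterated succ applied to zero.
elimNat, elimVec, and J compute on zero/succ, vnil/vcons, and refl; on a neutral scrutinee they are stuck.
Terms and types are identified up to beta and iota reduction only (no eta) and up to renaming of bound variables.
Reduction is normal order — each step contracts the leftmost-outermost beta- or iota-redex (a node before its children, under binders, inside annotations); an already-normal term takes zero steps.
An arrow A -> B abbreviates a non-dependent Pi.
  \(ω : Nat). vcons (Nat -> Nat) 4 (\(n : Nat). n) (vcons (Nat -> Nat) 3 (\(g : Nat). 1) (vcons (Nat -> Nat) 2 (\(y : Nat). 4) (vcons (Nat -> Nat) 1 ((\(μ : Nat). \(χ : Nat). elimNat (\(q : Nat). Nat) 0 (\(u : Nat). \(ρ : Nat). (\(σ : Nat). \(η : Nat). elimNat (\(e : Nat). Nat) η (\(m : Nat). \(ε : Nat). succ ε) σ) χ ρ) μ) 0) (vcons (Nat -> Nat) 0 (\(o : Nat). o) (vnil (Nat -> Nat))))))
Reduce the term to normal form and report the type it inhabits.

reduced normal form:
  \(ω : Nat). vcons (Nat -> Nat) 4 (\(n : Nat). n) (vcons (Nat -> Nat) 3 (\(g : Nat). 1) (vcons (Nat -> Nat) 2 (\(y : Nat). 4) (vcons (Nat -> Nat) 1 (\(μ : Nat). 0) (vcons (Nat -> Nat) 0 (\(χ : Nat). χ) (vnil (Nat -> Nat))))))
the term's type:
  Nat -> Vec (Nat -> Nat) 5
observation: reduction starts at a beta-redex, and 2 normal-order steps reach the normal form.
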